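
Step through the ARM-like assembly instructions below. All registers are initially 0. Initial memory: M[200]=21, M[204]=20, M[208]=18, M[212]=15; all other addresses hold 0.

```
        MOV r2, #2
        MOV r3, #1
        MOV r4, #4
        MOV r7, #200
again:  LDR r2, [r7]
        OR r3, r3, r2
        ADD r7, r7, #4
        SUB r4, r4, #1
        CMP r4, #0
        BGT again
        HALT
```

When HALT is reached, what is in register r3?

r2=2
r3=1
r4=4
r7=200
r2=M[200]=21
r3=1|21=21
r7=200+4=204
r4=4-1=3
CMP r4, #0  (cmp 3,0)
BGT again: taken
r2=M[204]=20
r3=21|20=21
r7=204+4=208
r4=3-1=2
CMP r4, #0  (cmp 2,0)
BGT again: taken
r2=M[208]=18
r3=21|18=23
r7=208+4=212
r4=2-1=1
CMP r4, #0  (cmp 1,0)
BGT again: taken
r2=M[212]=15
r3=23|15=31
r7=212+4=216
r4=1-1=0
CMP r4, #0  (cmp 0,0)
BGT again: not taken
halt.

31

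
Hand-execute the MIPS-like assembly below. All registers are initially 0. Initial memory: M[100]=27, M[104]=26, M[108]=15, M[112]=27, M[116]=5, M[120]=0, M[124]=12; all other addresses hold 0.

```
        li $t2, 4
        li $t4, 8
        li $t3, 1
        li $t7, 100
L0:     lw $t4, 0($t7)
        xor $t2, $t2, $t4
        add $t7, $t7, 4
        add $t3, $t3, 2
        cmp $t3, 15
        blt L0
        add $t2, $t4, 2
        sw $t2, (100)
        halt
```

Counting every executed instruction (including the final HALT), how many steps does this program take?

49

after li $t2, 4: $t2=4
after li $t4, 8: $t4=8
after li $t3, 1: $t3=1
after li $t7, 100: $t7=100
after lw $t4, 0($t7): $t4=M[100]=27
after xor $t2, $t2, $t4: $t2=4^27=31
after add $t7, $t7, 4: $t7=100+4=104
after add $t3, $t3, 2: $t3=1+2=3
cmp $t3, 15  (cmp 3,15)
blt L0: taken
after lw $t4, 0($t7): $t4=M[104]=26
after xor $t2, $t2, $t4: $t2=31^26=5
after add $t7, $t7, 4: $t7=104+4=108
after add $t3, $t3, 2: $t3=3+2=5
cmp $t3, 15  (cmp 5,15)
blt L0: taken
after lw $t4, 0($t7): $t4=M[108]=15
after xor $t2, $t2, $t4: $t2=5^15=10
after add $t7, $t7, 4: $t7=108+4=112
after add $t3, $t3, 2: $t3=5+2=7
cmp $t3, 15  (cmp 7,15)
blt L0: taken
after lw $t4, 0($t7): $t4=M[112]=27
after xor $t2, $t2, $t4: $t2=10^27=17
after add $t7, $t7, 4: $t7=112+4=116
after add $t3, $t3, 2: $t3=7+2=9
cmp $t3, 15  (cmp 9,15)
blt L0: taken
after lw $t4, 0($t7): $t4=M[116]=5
after xor $t2, $t2, $t4: $t2=17^5=20
after add $t7, $t7, 4: $t7=116+4=120
after add $t3, $t3, 2: $t3=9+2=11
cmp $t3, 15  (cmp 11,15)
blt L0: taken
after lw $t4, 0($t7): $t4=M[120]=0
after xor $t2, $t2, $t4: $t2=20^0=20
after add $t7, $t7, 4: $t7=120+4=124
after add $t3, $t3, 2: $t3=11+2=13
cmp $t3, 15  (cmp 13,15)
blt L0: taken
after lw $t4, 0($t7): $t4=M[124]=12
after xor $t2, $t2, $t4: $t2=20^12=24
after add $t7, $t7, 4: $t7=124+4=128
after add $t3, $t3, 2: $t3=13+2=15
cmp $t3, 15  (cmp 15,15)
blt L0: not taken
after add $t2, $t4, 2: $t2=12+2=14
sw $t2, (100) → M[100]=14
halt.
Total executed instructions: 49.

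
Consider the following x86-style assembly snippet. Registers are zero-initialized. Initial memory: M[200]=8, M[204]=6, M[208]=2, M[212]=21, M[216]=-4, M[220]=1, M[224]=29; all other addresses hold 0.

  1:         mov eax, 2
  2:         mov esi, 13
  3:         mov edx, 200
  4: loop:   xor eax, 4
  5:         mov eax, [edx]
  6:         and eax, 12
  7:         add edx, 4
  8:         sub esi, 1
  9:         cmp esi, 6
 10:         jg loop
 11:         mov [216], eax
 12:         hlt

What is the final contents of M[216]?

mov eax, 2 → eax=2
mov esi, 13 → esi=13
mov edx, 200 → edx=200
xor eax, 4 → eax=2^4=6
mov eax, [edx] → eax=M[200]=8
and eax, 12 → eax=8&12=8
add edx, 4 → edx=200+4=204
sub esi, 1 → esi=13-1=12
cmp esi, 6  (cmp 12,6)
jg loop: taken
xor eax, 4 → eax=8^4=12
mov eax, [edx] → eax=M[204]=6
and eax, 12 → eax=6&12=4
add edx, 4 → edx=204+4=208
sub esi, 1 → esi=12-1=11
cmp esi, 6  (cmp 11,6)
jg loop: taken
xor eax, 4 → eax=4^4=0
mov eax, [edx] → eax=M[208]=2
and eax, 12 → eax=2&12=0
add edx, 4 → edx=208+4=212
sub esi, 1 → esi=11-1=10
cmp esi, 6  (cmp 10,6)
jg loop: taken
xor eax, 4 → eax=0^4=4
mov eax, [edx] → eax=M[212]=21
and eax, 12 → eax=21&12=4
add edx, 4 → edx=212+4=216
sub esi, 1 → esi=10-1=9
cmp esi, 6  (cmp 9,6)
jg loop: taken
xor eax, 4 → eax=4^4=0
mov eax, [edx] → eax=M[216]=-4
and eax, 12 → eax=(-4)&12=12
add edx, 4 → edx=216+4=220
sub esi, 1 → esi=9-1=8
cmp esi, 6  (cmp 8,6)
jg loop: taken
xor eax, 4 → eax=12^4=8
mov eax, [edx] → eax=M[220]=1
and eax, 12 → eax=1&12=0
add edx, 4 → edx=220+4=224
sub esi, 1 → esi=8-1=7
cmp esi, 6  (cmp 7,6)
jg loop: taken
xor eax, 4 → eax=0^4=4
mov eax, [edx] → eax=M[224]=29
and eax, 12 → eax=29&12=12
add edx, 4 → edx=224+4=228
sub esi, 1 → esi=7-1=6
cmp esi, 6  (cmp 6,6)
jg loop: not taken
mov [216], eax → M[216]=12
halt.

12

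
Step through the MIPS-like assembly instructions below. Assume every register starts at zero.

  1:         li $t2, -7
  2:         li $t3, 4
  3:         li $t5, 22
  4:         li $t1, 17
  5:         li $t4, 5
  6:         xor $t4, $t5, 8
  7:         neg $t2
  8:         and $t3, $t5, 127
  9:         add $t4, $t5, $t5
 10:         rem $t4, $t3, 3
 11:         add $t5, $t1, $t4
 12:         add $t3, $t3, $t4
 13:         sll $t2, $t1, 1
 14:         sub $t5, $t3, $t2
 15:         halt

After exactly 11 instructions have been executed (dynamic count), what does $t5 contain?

18

$t2=-7
$t3=4
$t5=22
$t1=17
$t4=5
$t4=22^8=30
$t2=-(-7)=7
$t3=22&127=22
$t4=22+22=44
$t4=22%3=1
$t5=17+1=18
After step 11: $t5 = 18.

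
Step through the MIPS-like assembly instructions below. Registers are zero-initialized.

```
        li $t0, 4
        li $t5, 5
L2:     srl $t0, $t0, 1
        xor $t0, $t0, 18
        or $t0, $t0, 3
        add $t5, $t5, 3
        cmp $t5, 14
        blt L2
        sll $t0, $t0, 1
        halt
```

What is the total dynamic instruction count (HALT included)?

li $t0, 4 → $t0=4
li $t5, 5 → $t5=5
srl $t0, $t0, 1 → $t0=4>>1=2
xor $t0, $t0, 18 → $t0=2^18=16
or $t0, $t0, 3 → $t0=16|3=19
add $t5, $t5, 3 → $t5=5+3=8
cmp $t5, 14  (cmp 8,14)
blt L2: taken
srl $t0, $t0, 1 → $t0=19>>1=9
xor $t0, $t0, 18 → $t0=9^18=27
or $t0, $t0, 3 → $t0=27|3=27
add $t5, $t5, 3 → $t5=8+3=11
cmp $t5, 14  (cmp 11,14)
blt L2: taken
srl $t0, $t0, 1 → $t0=27>>1=13
xor $t0, $t0, 18 → $t0=13^18=31
or $t0, $t0, 3 → $t0=31|3=31
add $t5, $t5, 3 → $t5=11+3=14
cmp $t5, 14  (cmp 14,14)
blt L2: not taken
sll $t0, $t0, 1 → $t0=31<<1=62
halt.
Total executed instructions: 22.

22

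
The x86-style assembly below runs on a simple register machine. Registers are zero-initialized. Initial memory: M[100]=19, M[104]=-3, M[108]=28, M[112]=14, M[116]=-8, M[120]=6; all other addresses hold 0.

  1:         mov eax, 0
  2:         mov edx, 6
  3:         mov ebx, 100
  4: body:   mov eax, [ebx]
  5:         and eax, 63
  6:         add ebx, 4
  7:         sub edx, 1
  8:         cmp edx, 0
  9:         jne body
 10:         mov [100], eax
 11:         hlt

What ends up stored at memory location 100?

6

eax=0
edx=6
ebx=100
eax=M[100]=19
eax=19&63=19
ebx=100+4=104
edx=6-1=5
cmp edx, 0  (cmp 5,0)
jne body: taken
eax=M[104]=-3
eax=(-3)&63=61
ebx=104+4=108
edx=5-1=4
cmp edx, 0  (cmp 4,0)
jne body: taken
eax=M[108]=28
eax=28&63=28
ebx=108+4=112
edx=4-1=3
cmp edx, 0  (cmp 3,0)
jne body: taken
eax=M[112]=14
eax=14&63=14
ebx=112+4=116
edx=3-1=2
cmp edx, 0  (cmp 2,0)
jne body: taken
eax=M[116]=-8
eax=(-8)&63=56
ebx=116+4=120
edx=2-1=1
cmp edx, 0  (cmp 1,0)
jne body: taken
eax=M[120]=6
eax=6&63=6
ebx=120+4=124
edx=1-1=0
cmp edx, 0  (cmp 0,0)
jne body: not taken
mov [100], eax → M[100]=6
halt.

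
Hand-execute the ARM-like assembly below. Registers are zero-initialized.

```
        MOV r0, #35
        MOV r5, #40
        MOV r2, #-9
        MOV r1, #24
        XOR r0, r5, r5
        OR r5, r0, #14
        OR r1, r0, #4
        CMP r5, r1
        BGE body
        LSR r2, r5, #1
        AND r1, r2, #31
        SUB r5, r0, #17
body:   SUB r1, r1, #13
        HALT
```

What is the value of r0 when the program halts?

0

r0=35
r5=40
r2=-9
r1=24
r0=40^40=0
r5=0|14=14
r1=0|4=4
CMP r5, r1  (cmp 14,4)
BGE body: taken
r1=4-13=-9
halt.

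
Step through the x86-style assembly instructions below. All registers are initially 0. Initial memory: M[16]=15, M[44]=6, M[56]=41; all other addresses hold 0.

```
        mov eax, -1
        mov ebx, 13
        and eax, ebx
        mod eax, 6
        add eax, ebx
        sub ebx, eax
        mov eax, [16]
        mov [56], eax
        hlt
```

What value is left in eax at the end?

after mov eax, -1: eax=-1
after mov ebx, 13: ebx=13
after and eax, ebx: eax=(-1)&13=13
after mod eax, 6: eax=13%6=1
after add eax, ebx: eax=1+13=14
after sub ebx, eax: ebx=13-14=-1
after mov eax, [16]: eax=M[16]=15
mov [56], eax → M[56]=15
halt.

15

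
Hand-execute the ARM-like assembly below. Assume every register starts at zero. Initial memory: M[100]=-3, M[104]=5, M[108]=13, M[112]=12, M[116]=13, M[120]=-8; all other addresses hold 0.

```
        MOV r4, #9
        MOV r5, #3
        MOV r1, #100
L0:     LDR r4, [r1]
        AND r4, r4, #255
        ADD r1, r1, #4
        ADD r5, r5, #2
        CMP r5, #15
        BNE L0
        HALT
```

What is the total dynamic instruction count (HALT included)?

40

after MOV r4, #9: r4=9
after MOV r5, #3: r5=3
after MOV r1, #100: r1=100
after LDR r4, [r1]: r4=M[100]=-3
after AND r4, r4, #255: r4=(-3)&255=253
after ADD r1, r1, #4: r1=100+4=104
after ADD r5, r5, #2: r5=3+2=5
CMP r5, #15  (cmp 5,15)
BNE L0: taken
after LDR r4, [r1]: r4=M[104]=5
after AND r4, r4, #255: r4=5&255=5
after ADD r1, r1, #4: r1=104+4=108
after ADD r5, r5, #2: r5=5+2=7
CMP r5, #15  (cmp 7,15)
BNE L0: taken
after LDR r4, [r1]: r4=M[108]=13
after AND r4, r4, #255: r4=13&255=13
after ADD r1, r1, #4: r1=108+4=112
after ADD r5, r5, #2: r5=7+2=9
CMP r5, #15  (cmp 9,15)
BNE L0: taken
after LDR r4, [r1]: r4=M[112]=12
after AND r4, r4, #255: r4=12&255=12
after ADD r1, r1, #4: r1=112+4=116
after ADD r5, r5, #2: r5=9+2=11
CMP r5, #15  (cmp 11,15)
BNE L0: taken
after LDR r4, [r1]: r4=M[116]=13
after AND r4, r4, #255: r4=13&255=13
after ADD r1, r1, #4: r1=116+4=120
after ADD r5, r5, #2: r5=11+2=13
CMP r5, #15  (cmp 13,15)
BNE L0: taken
after LDR r4, [r1]: r4=M[120]=-8
after AND r4, r4, #255: r4=(-8)&255=248
after ADD r1, r1, #4: r1=120+4=124
after ADD r5, r5, #2: r5=13+2=15
CMP r5, #15  (cmp 15,15)
BNE L0: not taken
halt.
Total executed instructions: 40.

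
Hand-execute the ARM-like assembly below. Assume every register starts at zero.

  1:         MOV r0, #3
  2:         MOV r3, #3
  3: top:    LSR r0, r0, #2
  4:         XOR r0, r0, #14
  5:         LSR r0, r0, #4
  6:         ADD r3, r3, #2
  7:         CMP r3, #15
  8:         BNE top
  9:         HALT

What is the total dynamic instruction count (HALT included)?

39

after MOV r0, #3: r0=3
after MOV r3, #3: r3=3
after LSR r0, r0, #2: r0=3>>2=0
after XOR r0, r0, #14: r0=0^14=14
after LSR r0, r0, #4: r0=14>>4=0
after ADD r3, r3, #2: r3=3+2=5
CMP r3, #15  (cmp 5,15)
BNE top: taken
after LSR r0, r0, #2: r0=0>>2=0
after XOR r0, r0, #14: r0=0^14=14
after LSR r0, r0, #4: r0=14>>4=0
after ADD r3, r3, #2: r3=5+2=7
CMP r3, #15  (cmp 7,15)
BNE top: taken
after LSR r0, r0, #2: r0=0>>2=0
after XOR r0, r0, #14: r0=0^14=14
after LSR r0, r0, #4: r0=14>>4=0
after ADD r3, r3, #2: r3=7+2=9
CMP r3, #15  (cmp 9,15)
BNE top: taken
after LSR r0, r0, #2: r0=0>>2=0
after XOR r0, r0, #14: r0=0^14=14
after LSR r0, r0, #4: r0=14>>4=0
after ADD r3, r3, #2: r3=9+2=11
CMP r3, #15  (cmp 11,15)
BNE top: taken
after LSR r0, r0, #2: r0=0>>2=0
after XOR r0, r0, #14: r0=0^14=14
after LSR r0, r0, #4: r0=14>>4=0
after ADD r3, r3, #2: r3=11+2=13
CMP r3, #15  (cmp 13,15)
BNE top: taken
after LSR r0, r0, #2: r0=0>>2=0
after XOR r0, r0, #14: r0=0^14=14
after LSR r0, r0, #4: r0=14>>4=0
after ADD r3, r3, #2: r3=13+2=15
CMP r3, #15  (cmp 15,15)
BNE top: not taken
halt.
Total executed instructions: 39.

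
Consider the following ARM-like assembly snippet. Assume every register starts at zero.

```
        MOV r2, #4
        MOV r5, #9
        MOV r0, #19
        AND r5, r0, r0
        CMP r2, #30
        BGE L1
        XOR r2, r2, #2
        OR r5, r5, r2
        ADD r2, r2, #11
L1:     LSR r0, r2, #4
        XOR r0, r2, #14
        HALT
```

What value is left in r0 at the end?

31

after MOV r2, #4: r2=4
after MOV r5, #9: r5=9
after MOV r0, #19: r0=19
after AND r5, r0, r0: r5=19&19=19
CMP r2, #30  (cmp 4,30)
BGE L1: not taken
after XOR r2, r2, #2: r2=4^2=6
after OR r5, r5, r2: r5=19|6=23
after ADD r2, r2, #11: r2=6+11=17
after LSR r0, r2, #4: r0=17>>4=1
after XOR r0, r2, #14: r0=17^14=31
halt.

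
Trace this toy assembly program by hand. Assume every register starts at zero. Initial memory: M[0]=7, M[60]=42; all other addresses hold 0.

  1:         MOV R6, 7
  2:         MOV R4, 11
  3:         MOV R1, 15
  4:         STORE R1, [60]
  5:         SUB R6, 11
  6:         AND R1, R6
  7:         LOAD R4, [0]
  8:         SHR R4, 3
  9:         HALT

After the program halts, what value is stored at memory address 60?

15

R6=7
R4=11
R1=15
STORE R1, [60] → M[60]=15
R6=7-11=-4
R1=15&(-4)=12
R4=M[0]=7
R4=7>>3=0
halt.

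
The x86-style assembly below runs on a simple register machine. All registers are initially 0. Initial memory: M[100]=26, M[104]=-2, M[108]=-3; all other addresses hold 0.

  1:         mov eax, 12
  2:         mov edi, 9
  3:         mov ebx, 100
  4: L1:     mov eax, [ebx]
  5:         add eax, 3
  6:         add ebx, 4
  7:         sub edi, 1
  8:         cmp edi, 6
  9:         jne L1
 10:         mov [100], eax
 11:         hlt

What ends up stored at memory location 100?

0

mov eax, 12 → eax=12
mov edi, 9 → edi=9
mov ebx, 100 → ebx=100
mov eax, [ebx] → eax=M[100]=26
add eax, 3 → eax=26+3=29
add ebx, 4 → ebx=100+4=104
sub edi, 1 → edi=9-1=8
cmp edi, 6  (cmp 8,6)
jne L1: taken
mov eax, [ebx] → eax=M[104]=-2
add eax, 3 → eax=(-2)+3=1
add ebx, 4 → ebx=104+4=108
sub edi, 1 → edi=8-1=7
cmp edi, 6  (cmp 7,6)
jne L1: taken
mov eax, [ebx] → eax=M[108]=-3
add eax, 3 → eax=(-3)+3=0
add ebx, 4 → ebx=108+4=112
sub edi, 1 → edi=7-1=6
cmp edi, 6  (cmp 6,6)
jne L1: not taken
mov [100], eax → M[100]=0
halt.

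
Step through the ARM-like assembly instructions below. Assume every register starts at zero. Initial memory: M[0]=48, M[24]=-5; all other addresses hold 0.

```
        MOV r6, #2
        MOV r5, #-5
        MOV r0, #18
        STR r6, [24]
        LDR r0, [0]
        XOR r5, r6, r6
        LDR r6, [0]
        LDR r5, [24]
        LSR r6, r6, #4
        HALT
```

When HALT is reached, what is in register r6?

3

MOV r6, #2 → r6=2
MOV r5, #-5 → r5=-5
MOV r0, #18 → r0=18
STR r6, [24] → M[24]=2
LDR r0, [0] → r0=M[0]=48
XOR r5, r6, r6 → r5=2^2=0
LDR r6, [0] → r6=M[0]=48
LDR r5, [24] → r5=M[24]=2
LSR r6, r6, #4 → r6=48>>4=3
halt.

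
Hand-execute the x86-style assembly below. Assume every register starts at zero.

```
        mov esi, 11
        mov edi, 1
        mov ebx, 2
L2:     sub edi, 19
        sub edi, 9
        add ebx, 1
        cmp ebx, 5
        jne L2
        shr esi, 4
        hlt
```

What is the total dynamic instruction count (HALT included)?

after mov esi, 11: esi=11
after mov edi, 1: edi=1
after mov ebx, 2: ebx=2
after sub edi, 19: edi=1-19=-18
after sub edi, 9: edi=(-18)-9=-27
after add ebx, 1: ebx=2+1=3
cmp ebx, 5  (cmp 3,5)
jne L2: taken
after sub edi, 19: edi=(-27)-19=-46
after sub edi, 9: edi=(-46)-9=-55
after add ebx, 1: ebx=3+1=4
cmp ebx, 5  (cmp 4,5)
jne L2: taken
after sub edi, 19: edi=(-55)-19=-74
after sub edi, 9: edi=(-74)-9=-83
after add ebx, 1: ebx=4+1=5
cmp ebx, 5  (cmp 5,5)
jne L2: not taken
after shr esi, 4: esi=11>>4=0
halt.
Total executed instructions: 20.

20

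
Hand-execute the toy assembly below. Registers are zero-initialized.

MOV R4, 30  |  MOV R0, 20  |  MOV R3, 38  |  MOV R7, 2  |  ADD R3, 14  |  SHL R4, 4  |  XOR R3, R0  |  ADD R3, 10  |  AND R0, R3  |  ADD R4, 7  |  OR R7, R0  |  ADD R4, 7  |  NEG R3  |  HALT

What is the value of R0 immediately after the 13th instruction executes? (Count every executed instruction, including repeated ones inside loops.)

MOV R4, 30 → R4=30
MOV R0, 20 → R0=20
MOV R3, 38 → R3=38
MOV R7, 2 → R7=2
ADD R3, 14 → R3=38+14=52
SHL R4, 4 → R4=30<<4=480
XOR R3, R0 → R3=52^20=32
ADD R3, 10 → R3=32+10=42
AND R0, R3 → R0=20&42=0
ADD R4, 7 → R4=480+7=487
OR R7, R0 → R7=2|0=2
ADD R4, 7 → R4=487+7=494
NEG R3 → R3=-(42)=-42
After step 13: R0 = 0.

0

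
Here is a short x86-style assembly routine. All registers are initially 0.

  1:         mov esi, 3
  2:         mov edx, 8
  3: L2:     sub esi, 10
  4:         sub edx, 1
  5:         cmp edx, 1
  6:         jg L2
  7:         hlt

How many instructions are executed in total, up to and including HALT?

after mov esi, 3: esi=3
after mov edx, 8: edx=8
after sub esi, 10: esi=3-10=-7
after sub edx, 1: edx=8-1=7
cmp edx, 1  (cmp 7,1)
jg L2: taken
after sub esi, 10: esi=(-7)-10=-17
after sub edx, 1: edx=7-1=6
cmp edx, 1  (cmp 6,1)
jg L2: taken
after sub esi, 10: esi=(-17)-10=-27
after sub edx, 1: edx=6-1=5
cmp edx, 1  (cmp 5,1)
jg L2: taken
after sub esi, 10: esi=(-27)-10=-37
after sub edx, 1: edx=5-1=4
cmp edx, 1  (cmp 4,1)
jg L2: taken
after sub esi, 10: esi=(-37)-10=-47
after sub edx, 1: edx=4-1=3
cmp edx, 1  (cmp 3,1)
jg L2: taken
after sub esi, 10: esi=(-47)-10=-57
after sub edx, 1: edx=3-1=2
cmp edx, 1  (cmp 2,1)
jg L2: taken
after sub esi, 10: esi=(-57)-10=-67
after sub edx, 1: edx=2-1=1
cmp edx, 1  (cmp 1,1)
jg L2: not taken
halt.
Total executed instructions: 31.

31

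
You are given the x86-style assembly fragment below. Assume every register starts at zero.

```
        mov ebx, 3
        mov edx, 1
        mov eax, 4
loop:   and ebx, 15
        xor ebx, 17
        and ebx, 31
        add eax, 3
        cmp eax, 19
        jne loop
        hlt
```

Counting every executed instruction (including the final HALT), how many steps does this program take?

ebx=3
edx=1
eax=4
ebx=3&15=3
ebx=3^17=18
ebx=18&31=18
eax=4+3=7
cmp eax, 19  (cmp 7,19)
jne loop: taken
ebx=18&15=2
ebx=2^17=19
ebx=19&31=19
eax=7+3=10
cmp eax, 19  (cmp 10,19)
jne loop: taken
ebx=19&15=3
ebx=3^17=18
ebx=18&31=18
eax=10+3=13
cmp eax, 19  (cmp 13,19)
jne loop: taken
ebx=18&15=2
ebx=2^17=19
ebx=19&31=19
eax=13+3=16
cmp eax, 19  (cmp 16,19)
jne loop: taken
ebx=19&15=3
ebx=3^17=18
ebx=18&31=18
eax=16+3=19
cmp eax, 19  (cmp 19,19)
jne loop: not taken
halt.
Total executed instructions: 34.

34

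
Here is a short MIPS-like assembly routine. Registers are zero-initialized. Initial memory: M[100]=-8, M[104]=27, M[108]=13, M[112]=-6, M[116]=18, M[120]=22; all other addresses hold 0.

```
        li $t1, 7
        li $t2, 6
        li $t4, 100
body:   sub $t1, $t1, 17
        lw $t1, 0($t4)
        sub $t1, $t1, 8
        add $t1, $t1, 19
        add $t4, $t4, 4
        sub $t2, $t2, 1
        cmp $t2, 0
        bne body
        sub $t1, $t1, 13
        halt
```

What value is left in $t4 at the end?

124

$t1=7
$t2=6
$t4=100
$t1=7-17=-10
$t1=M[100]=-8
$t1=(-8)-8=-16
$t1=(-16)+19=3
$t4=100+4=104
$t2=6-1=5
cmp $t2, 0  (cmp 5,0)
bne body: taken
$t1=3-17=-14
$t1=M[104]=27
$t1=27-8=19
$t1=19+19=38
$t4=104+4=108
$t2=5-1=4
cmp $t2, 0  (cmp 4,0)
bne body: taken
$t1=38-17=21
$t1=M[108]=13
$t1=13-8=5
$t1=5+19=24
$t4=108+4=112
$t2=4-1=3
cmp $t2, 0  (cmp 3,0)
bne body: taken
$t1=24-17=7
$t1=M[112]=-6
$t1=(-6)-8=-14
$t1=(-14)+19=5
$t4=112+4=116
$t2=3-1=2
cmp $t2, 0  (cmp 2,0)
bne body: taken
$t1=5-17=-12
$t1=M[116]=18
$t1=18-8=10
$t1=10+19=29
$t4=116+4=120
$t2=2-1=1
cmp $t2, 0  (cmp 1,0)
bne body: taken
$t1=29-17=12
$t1=M[120]=22
$t1=22-8=14
$t1=14+19=33
$t4=120+4=124
$t2=1-1=0
cmp $t2, 0  (cmp 0,0)
bne body: not taken
$t1=33-13=20
halt.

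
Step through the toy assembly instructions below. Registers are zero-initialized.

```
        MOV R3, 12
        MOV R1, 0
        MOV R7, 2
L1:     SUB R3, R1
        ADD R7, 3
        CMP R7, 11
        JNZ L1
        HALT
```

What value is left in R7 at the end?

after MOV R3, 12: R3=12
after MOV R1, 0: R1=0
after MOV R7, 2: R7=2
after SUB R3, R1: R3=12-0=12
after ADD R7, 3: R7=2+3=5
CMP R7, 11  (cmp 5,11)
JNZ L1: taken
after SUB R3, R1: R3=12-0=12
after ADD R7, 3: R7=5+3=8
CMP R7, 11  (cmp 8,11)
JNZ L1: taken
after SUB R3, R1: R3=12-0=12
after ADD R7, 3: R7=8+3=11
CMP R7, 11  (cmp 11,11)
JNZ L1: not taken
halt.

11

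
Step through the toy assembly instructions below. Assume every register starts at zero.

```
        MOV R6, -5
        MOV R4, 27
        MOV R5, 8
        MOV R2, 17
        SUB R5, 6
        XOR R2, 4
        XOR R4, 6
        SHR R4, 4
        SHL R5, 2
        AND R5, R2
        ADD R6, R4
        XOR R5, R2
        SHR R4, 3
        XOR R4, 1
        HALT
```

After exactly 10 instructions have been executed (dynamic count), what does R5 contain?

R6=-5
R4=27
R5=8
R2=17
R5=8-6=2
R2=17^4=21
R4=27^6=29
R4=29>>4=1
R5=2<<2=8
R5=8&21=0
After step 10: R5 = 0.

0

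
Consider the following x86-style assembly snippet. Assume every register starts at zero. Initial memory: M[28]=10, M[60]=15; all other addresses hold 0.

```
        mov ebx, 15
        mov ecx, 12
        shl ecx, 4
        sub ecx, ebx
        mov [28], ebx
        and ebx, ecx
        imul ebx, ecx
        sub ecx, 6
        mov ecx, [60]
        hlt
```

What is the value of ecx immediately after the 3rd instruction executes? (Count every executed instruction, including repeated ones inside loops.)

192

after mov ebx, 15: ebx=15
after mov ecx, 12: ecx=12
after shl ecx, 4: ecx=12<<4=192
After step 3: ecx = 192.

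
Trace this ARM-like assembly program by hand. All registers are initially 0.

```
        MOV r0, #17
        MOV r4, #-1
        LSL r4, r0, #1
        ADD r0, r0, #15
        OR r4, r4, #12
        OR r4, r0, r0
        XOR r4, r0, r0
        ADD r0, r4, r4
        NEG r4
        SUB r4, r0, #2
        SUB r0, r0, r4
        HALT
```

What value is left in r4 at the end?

r0=17
r4=-1
r4=17<<1=34
r0=17+15=32
r4=34|12=46
r4=32|32=32
r4=32^32=0
r0=0+0=0
r4=-(0)=0
r4=0-2=-2
r0=0-(-2)=2
halt.

-2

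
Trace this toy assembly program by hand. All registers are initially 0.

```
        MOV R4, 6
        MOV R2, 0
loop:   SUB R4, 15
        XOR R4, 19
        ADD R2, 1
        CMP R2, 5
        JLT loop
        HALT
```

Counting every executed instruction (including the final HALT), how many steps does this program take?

after MOV R4, 6: R4=6
after MOV R2, 0: R2=0
after SUB R4, 15: R4=6-15=-9
after XOR R4, 19: R4=(-9)^19=-28
after ADD R2, 1: R2=0+1=1
CMP R2, 5  (cmp 1,5)
JLT loop: taken
after SUB R4, 15: R4=(-28)-15=-43
after XOR R4, 19: R4=(-43)^19=-58
after ADD R2, 1: R2=1+1=2
CMP R2, 5  (cmp 2,5)
JLT loop: taken
after SUB R4, 15: R4=(-58)-15=-73
after XOR R4, 19: R4=(-73)^19=-92
after ADD R2, 1: R2=2+1=3
CMP R2, 5  (cmp 3,5)
JLT loop: taken
after SUB R4, 15: R4=(-92)-15=-107
after XOR R4, 19: R4=(-107)^19=-122
after ADD R2, 1: R2=3+1=4
CMP R2, 5  (cmp 4,5)
JLT loop: taken
after SUB R4, 15: R4=(-122)-15=-137
after XOR R4, 19: R4=(-137)^19=-156
after ADD R2, 1: R2=4+1=5
CMP R2, 5  (cmp 5,5)
JLT loop: not taken
halt.
Total executed instructions: 28.

28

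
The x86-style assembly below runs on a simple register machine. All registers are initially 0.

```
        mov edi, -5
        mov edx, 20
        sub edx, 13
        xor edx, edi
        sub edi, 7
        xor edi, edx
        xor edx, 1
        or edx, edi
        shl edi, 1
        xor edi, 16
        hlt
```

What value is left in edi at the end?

after mov edi, -5: edi=-5
after mov edx, 20: edx=20
after sub edx, 13: edx=20-13=7
after xor edx, edi: edx=7^(-5)=-4
after sub edi, 7: edi=(-5)-7=-12
after xor edi, edx: edi=(-12)^(-4)=8
after xor edx, 1: edx=(-4)^1=-3
after or edx, edi: edx=(-3)|8=-3
after shl edi, 1: edi=8<<1=16
after xor edi, 16: edi=16^16=0
halt.

0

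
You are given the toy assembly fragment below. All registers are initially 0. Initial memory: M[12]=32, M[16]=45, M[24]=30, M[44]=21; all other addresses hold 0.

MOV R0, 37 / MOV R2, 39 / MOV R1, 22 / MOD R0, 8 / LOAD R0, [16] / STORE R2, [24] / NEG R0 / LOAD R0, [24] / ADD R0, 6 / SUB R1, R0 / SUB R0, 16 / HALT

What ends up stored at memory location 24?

MOV R0, 37 → R0=37
MOV R2, 39 → R2=39
MOV R1, 22 → R1=22
MOD R0, 8 → R0=37%8=5
LOAD R0, [16] → R0=M[16]=45
STORE R2, [24] → M[24]=39
NEG R0 → R0=-(45)=-45
LOAD R0, [24] → R0=M[24]=39
ADD R0, 6 → R0=39+6=45
SUB R1, R0 → R1=22-45=-23
SUB R0, 16 → R0=45-16=29
halt.

39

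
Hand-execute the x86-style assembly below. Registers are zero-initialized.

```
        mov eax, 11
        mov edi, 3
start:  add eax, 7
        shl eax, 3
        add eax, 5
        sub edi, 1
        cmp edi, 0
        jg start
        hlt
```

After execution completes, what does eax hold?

10085

after mov eax, 11: eax=11
after mov edi, 3: edi=3
after add eax, 7: eax=11+7=18
after shl eax, 3: eax=18<<3=144
after add eax, 5: eax=144+5=149
after sub edi, 1: edi=3-1=2
cmp edi, 0  (cmp 2,0)
jg start: taken
after add eax, 7: eax=149+7=156
after shl eax, 3: eax=156<<3=1248
after add eax, 5: eax=1248+5=1253
after sub edi, 1: edi=2-1=1
cmp edi, 0  (cmp 1,0)
jg start: taken
after add eax, 7: eax=1253+7=1260
after shl eax, 3: eax=1260<<3=10080
after add eax, 5: eax=10080+5=10085
after sub edi, 1: edi=1-1=0
cmp edi, 0  (cmp 0,0)
jg start: not taken
halt.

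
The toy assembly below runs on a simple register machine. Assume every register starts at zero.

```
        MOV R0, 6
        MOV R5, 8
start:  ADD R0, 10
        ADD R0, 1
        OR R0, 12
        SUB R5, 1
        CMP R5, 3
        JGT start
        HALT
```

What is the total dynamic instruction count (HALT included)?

33

after MOV R0, 6: R0=6
after MOV R5, 8: R5=8
after ADD R0, 10: R0=6+10=16
after ADD R0, 1: R0=16+1=17
after OR R0, 12: R0=17|12=29
after SUB R5, 1: R5=8-1=7
CMP R5, 3  (cmp 7,3)
JGT start: taken
after ADD R0, 10: R0=29+10=39
after ADD R0, 1: R0=39+1=40
after OR R0, 12: R0=40|12=44
after SUB R5, 1: R5=7-1=6
CMP R5, 3  (cmp 6,3)
JGT start: taken
after ADD R0, 10: R0=44+10=54
after ADD R0, 1: R0=54+1=55
after OR R0, 12: R0=55|12=63
after SUB R5, 1: R5=6-1=5
CMP R5, 3  (cmp 5,3)
JGT start: taken
after ADD R0, 10: R0=63+10=73
after ADD R0, 1: R0=73+1=74
after OR R0, 12: R0=74|12=78
after SUB R5, 1: R5=5-1=4
CMP R5, 3  (cmp 4,3)
JGT start: taken
after ADD R0, 10: R0=78+10=88
after ADD R0, 1: R0=88+1=89
after OR R0, 12: R0=89|12=93
after SUB R5, 1: R5=4-1=3
CMP R5, 3  (cmp 3,3)
JGT start: not taken
halt.
Total executed instructions: 33.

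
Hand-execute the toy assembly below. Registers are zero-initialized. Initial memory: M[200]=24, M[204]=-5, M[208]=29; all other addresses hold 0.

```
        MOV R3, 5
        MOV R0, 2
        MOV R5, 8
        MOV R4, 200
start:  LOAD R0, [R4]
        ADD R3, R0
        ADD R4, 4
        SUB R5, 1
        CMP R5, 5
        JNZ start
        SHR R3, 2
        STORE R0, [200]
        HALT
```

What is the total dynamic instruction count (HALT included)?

after MOV R3, 5: R3=5
after MOV R0, 2: R0=2
after MOV R5, 8: R5=8
after MOV R4, 200: R4=200
after LOAD R0, [R4]: R0=M[200]=24
after ADD R3, R0: R3=5+24=29
after ADD R4, 4: R4=200+4=204
after SUB R5, 1: R5=8-1=7
CMP R5, 5  (cmp 7,5)
JNZ start: taken
after LOAD R0, [R4]: R0=M[204]=-5
after ADD R3, R0: R3=29+(-5)=24
after ADD R4, 4: R4=204+4=208
after SUB R5, 1: R5=7-1=6
CMP R5, 5  (cmp 6,5)
JNZ start: taken
after LOAD R0, [R4]: R0=M[208]=29
after ADD R3, R0: R3=24+29=53
after ADD R4, 4: R4=208+4=212
after SUB R5, 1: R5=6-1=5
CMP R5, 5  (cmp 5,5)
JNZ start: not taken
after SHR R3, 2: R3=53>>2=13
STORE R0, [200] → M[200]=29
halt.
Total executed instructions: 25.

25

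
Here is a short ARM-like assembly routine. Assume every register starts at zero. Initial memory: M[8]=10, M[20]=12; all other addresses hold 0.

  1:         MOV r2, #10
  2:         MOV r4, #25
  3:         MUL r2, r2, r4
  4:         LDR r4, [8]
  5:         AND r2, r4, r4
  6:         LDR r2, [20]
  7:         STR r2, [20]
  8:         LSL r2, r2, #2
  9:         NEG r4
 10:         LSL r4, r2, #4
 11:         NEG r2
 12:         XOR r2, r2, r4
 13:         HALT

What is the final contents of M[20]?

MOV r2, #10 → r2=10
MOV r4, #25 → r4=25
MUL r2, r2, r4 → r2=10*25=250
LDR r4, [8] → r4=M[8]=10
AND r2, r4, r4 → r2=10&10=10
LDR r2, [20] → r2=M[20]=12
STR r2, [20] → M[20]=12
LSL r2, r2, #2 → r2=12<<2=48
NEG r4 → r4=-(10)=-10
LSL r4, r2, #4 → r4=48<<4=768
NEG r2 → r2=-(48)=-48
XOR r2, r2, r4 → r2=(-48)^768=-816
halt.

12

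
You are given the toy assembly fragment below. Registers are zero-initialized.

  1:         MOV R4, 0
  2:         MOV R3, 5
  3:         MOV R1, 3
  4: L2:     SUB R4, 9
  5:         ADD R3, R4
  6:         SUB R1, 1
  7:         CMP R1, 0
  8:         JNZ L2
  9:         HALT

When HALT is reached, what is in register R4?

MOV R4, 0 → R4=0
MOV R3, 5 → R3=5
MOV R1, 3 → R1=3
SUB R4, 9 → R4=0-9=-9
ADD R3, R4 → R3=5+(-9)=-4
SUB R1, 1 → R1=3-1=2
CMP R1, 0  (cmp 2,0)
JNZ L2: taken
SUB R4, 9 → R4=(-9)-9=-18
ADD R3, R4 → R3=(-4)+(-18)=-22
SUB R1, 1 → R1=2-1=1
CMP R1, 0  (cmp 1,0)
JNZ L2: taken
SUB R4, 9 → R4=(-18)-9=-27
ADD R3, R4 → R3=(-22)+(-27)=-49
SUB R1, 1 → R1=1-1=0
CMP R1, 0  (cmp 0,0)
JNZ L2: not taken
halt.

-27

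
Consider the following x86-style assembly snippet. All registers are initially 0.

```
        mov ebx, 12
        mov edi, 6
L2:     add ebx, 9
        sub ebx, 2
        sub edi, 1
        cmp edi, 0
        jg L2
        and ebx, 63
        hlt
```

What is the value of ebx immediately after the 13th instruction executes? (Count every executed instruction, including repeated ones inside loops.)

35

after mov ebx, 12: ebx=12
after mov edi, 6: edi=6
after add ebx, 9: ebx=12+9=21
after sub ebx, 2: ebx=21-2=19
after sub edi, 1: edi=6-1=5
cmp edi, 0  (cmp 5,0)
jg L2: taken
after add ebx, 9: ebx=19+9=28
after sub ebx, 2: ebx=28-2=26
after sub edi, 1: edi=5-1=4
cmp edi, 0  (cmp 4,0)
jg L2: taken
after add ebx, 9: ebx=26+9=35
After step 13: ebx = 35.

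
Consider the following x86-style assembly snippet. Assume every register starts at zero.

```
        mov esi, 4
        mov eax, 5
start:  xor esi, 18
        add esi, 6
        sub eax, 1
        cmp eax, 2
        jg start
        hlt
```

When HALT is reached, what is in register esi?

after mov esi, 4: esi=4
after mov eax, 5: eax=5
after xor esi, 18: esi=4^18=22
after add esi, 6: esi=22+6=28
after sub eax, 1: eax=5-1=4
cmp eax, 2  (cmp 4,2)
jg start: taken
after xor esi, 18: esi=28^18=14
after add esi, 6: esi=14+6=20
after sub eax, 1: eax=4-1=3
cmp eax, 2  (cmp 3,2)
jg start: taken
after xor esi, 18: esi=20^18=6
after add esi, 6: esi=6+6=12
after sub eax, 1: eax=3-1=2
cmp eax, 2  (cmp 2,2)
jg start: not taken
halt.

12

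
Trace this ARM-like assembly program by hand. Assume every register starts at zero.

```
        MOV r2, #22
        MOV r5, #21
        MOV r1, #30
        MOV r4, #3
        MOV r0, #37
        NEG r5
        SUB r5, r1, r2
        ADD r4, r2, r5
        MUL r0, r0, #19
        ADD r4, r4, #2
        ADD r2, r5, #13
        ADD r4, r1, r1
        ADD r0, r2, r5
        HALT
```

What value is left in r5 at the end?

8

r2=22
r5=21
r1=30
r4=3
r0=37
r5=-(21)=-21
r5=30-22=8
r4=22+8=30
r0=37*19=703
r4=30+2=32
r2=8+13=21
r4=30+30=60
r0=21+8=29
halt.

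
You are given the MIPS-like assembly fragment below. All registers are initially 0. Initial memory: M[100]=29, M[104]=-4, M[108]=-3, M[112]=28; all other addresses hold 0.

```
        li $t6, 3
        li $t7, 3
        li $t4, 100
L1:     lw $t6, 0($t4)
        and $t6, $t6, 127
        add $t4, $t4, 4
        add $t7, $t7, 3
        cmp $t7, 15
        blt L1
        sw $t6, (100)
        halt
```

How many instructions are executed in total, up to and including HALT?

29

li $t6, 3 → $t6=3
li $t7, 3 → $t7=3
li $t4, 100 → $t4=100
lw $t6, 0($t4) → $t6=M[100]=29
and $t6, $t6, 127 → $t6=29&127=29
add $t4, $t4, 4 → $t4=100+4=104
add $t7, $t7, 3 → $t7=3+3=6
cmp $t7, 15  (cmp 6,15)
blt L1: taken
lw $t6, 0($t4) → $t6=M[104]=-4
and $t6, $t6, 127 → $t6=(-4)&127=124
add $t4, $t4, 4 → $t4=104+4=108
add $t7, $t7, 3 → $t7=6+3=9
cmp $t7, 15  (cmp 9,15)
blt L1: taken
lw $t6, 0($t4) → $t6=M[108]=-3
and $t6, $t6, 127 → $t6=(-3)&127=125
add $t4, $t4, 4 → $t4=108+4=112
add $t7, $t7, 3 → $t7=9+3=12
cmp $t7, 15  (cmp 12,15)
blt L1: taken
lw $t6, 0($t4) → $t6=M[112]=28
and $t6, $t6, 127 → $t6=28&127=28
add $t4, $t4, 4 → $t4=112+4=116
add $t7, $t7, 3 → $t7=12+3=15
cmp $t7, 15  (cmp 15,15)
blt L1: not taken
sw $t6, (100) → M[100]=28
halt.
Total executed instructions: 29.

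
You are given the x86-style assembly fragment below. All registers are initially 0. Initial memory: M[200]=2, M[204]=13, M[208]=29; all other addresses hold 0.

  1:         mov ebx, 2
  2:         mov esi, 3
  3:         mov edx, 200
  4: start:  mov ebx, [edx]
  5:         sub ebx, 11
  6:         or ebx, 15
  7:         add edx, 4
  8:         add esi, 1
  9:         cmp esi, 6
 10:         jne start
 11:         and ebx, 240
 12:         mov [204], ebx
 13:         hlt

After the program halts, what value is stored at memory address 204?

16

mov ebx, 2 → ebx=2
mov esi, 3 → esi=3
mov edx, 200 → edx=200
mov ebx, [edx] → ebx=M[200]=2
sub ebx, 11 → ebx=2-11=-9
or ebx, 15 → ebx=(-9)|15=-1
add edx, 4 → edx=200+4=204
add esi, 1 → esi=3+1=4
cmp esi, 6  (cmp 4,6)
jne start: taken
mov ebx, [edx] → ebx=M[204]=13
sub ebx, 11 → ebx=13-11=2
or ebx, 15 → ebx=2|15=15
add edx, 4 → edx=204+4=208
add esi, 1 → esi=4+1=5
cmp esi, 6  (cmp 5,6)
jne start: taken
mov ebx, [edx] → ebx=M[208]=29
sub ebx, 11 → ebx=29-11=18
or ebx, 15 → ebx=18|15=31
add edx, 4 → edx=208+4=212
add esi, 1 → esi=5+1=6
cmp esi, 6  (cmp 6,6)
jne start: not taken
and ebx, 240 → ebx=31&240=16
mov [204], ebx → M[204]=16
halt.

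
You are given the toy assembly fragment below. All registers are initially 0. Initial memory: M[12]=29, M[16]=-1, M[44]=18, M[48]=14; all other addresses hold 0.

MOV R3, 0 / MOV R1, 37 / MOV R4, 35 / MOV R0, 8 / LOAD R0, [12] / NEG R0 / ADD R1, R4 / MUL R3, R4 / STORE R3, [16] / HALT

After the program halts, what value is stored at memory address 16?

0

R3=0
R1=37
R4=35
R0=8
R0=M[12]=29
R0=-(29)=-29
R1=37+35=72
R3=0*35=0
STORE R3, [16] → M[16]=0
halt.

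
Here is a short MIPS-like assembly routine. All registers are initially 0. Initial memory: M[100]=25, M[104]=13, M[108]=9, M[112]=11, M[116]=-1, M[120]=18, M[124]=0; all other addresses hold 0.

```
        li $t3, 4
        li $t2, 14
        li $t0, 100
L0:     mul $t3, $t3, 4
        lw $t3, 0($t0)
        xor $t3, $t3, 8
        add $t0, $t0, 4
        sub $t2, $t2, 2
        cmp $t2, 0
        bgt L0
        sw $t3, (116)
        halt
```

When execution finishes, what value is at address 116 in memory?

8

$t3=4
$t2=14
$t0=100
$t3=4*4=16
$t3=M[100]=25
$t3=25^8=17
$t0=100+4=104
$t2=14-2=12
cmp $t2, 0  (cmp 12,0)
bgt L0: taken
$t3=17*4=68
$t3=M[104]=13
$t3=13^8=5
$t0=104+4=108
$t2=12-2=10
cmp $t2, 0  (cmp 10,0)
bgt L0: taken
$t3=5*4=20
$t3=M[108]=9
$t3=9^8=1
$t0=108+4=112
$t2=10-2=8
cmp $t2, 0  (cmp 8,0)
bgt L0: taken
$t3=1*4=4
$t3=M[112]=11
$t3=11^8=3
$t0=112+4=116
$t2=8-2=6
cmp $t2, 0  (cmp 6,0)
bgt L0: taken
$t3=3*4=12
$t3=M[116]=-1
$t3=(-1)^8=-9
$t0=116+4=120
$t2=6-2=4
cmp $t2, 0  (cmp 4,0)
bgt L0: taken
$t3=(-9)*4=-36
$t3=M[120]=18
$t3=18^8=26
$t0=120+4=124
$t2=4-2=2
cmp $t2, 0  (cmp 2,0)
bgt L0: taken
$t3=26*4=104
$t3=M[124]=0
$t3=0^8=8
$t0=124+4=128
$t2=2-2=0
cmp $t2, 0  (cmp 0,0)
bgt L0: not taken
sw $t3, (116) → M[116]=8
halt.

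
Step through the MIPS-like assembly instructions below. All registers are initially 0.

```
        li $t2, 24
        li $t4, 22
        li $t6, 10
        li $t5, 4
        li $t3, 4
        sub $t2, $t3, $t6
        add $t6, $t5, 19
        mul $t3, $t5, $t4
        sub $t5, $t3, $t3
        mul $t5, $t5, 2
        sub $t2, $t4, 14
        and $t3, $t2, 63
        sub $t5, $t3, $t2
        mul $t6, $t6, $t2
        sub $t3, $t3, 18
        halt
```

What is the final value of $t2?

after li $t2, 24: $t2=24
after li $t4, 22: $t4=22
after li $t6, 10: $t6=10
after li $t5, 4: $t5=4
after li $t3, 4: $t3=4
after sub $t2, $t3, $t6: $t2=4-10=-6
after add $t6, $t5, 19: $t6=4+19=23
after mul $t3, $t5, $t4: $t3=4*22=88
after sub $t5, $t3, $t3: $t5=88-88=0
after mul $t5, $t5, 2: $t5=0*2=0
after sub $t2, $t4, 14: $t2=22-14=8
after and $t3, $t2, 63: $t3=8&63=8
after sub $t5, $t3, $t2: $t5=8-8=0
after mul $t6, $t6, $t2: $t6=23*8=184
after sub $t3, $t3, 18: $t3=8-18=-10
halt.

8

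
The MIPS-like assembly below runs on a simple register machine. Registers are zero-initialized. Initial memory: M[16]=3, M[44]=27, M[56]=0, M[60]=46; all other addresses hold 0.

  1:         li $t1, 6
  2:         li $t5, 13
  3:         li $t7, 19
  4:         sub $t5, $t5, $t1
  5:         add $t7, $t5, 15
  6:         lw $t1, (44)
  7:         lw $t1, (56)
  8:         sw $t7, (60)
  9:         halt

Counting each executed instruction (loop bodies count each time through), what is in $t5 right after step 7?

li $t1, 6 → $t1=6
li $t5, 13 → $t5=13
li $t7, 19 → $t7=19
sub $t5, $t5, $t1 → $t5=13-6=7
add $t7, $t5, 15 → $t7=7+15=22
lw $t1, (44) → $t1=M[44]=27
lw $t1, (56) → $t1=M[56]=0
After step 7: $t5 = 7.

7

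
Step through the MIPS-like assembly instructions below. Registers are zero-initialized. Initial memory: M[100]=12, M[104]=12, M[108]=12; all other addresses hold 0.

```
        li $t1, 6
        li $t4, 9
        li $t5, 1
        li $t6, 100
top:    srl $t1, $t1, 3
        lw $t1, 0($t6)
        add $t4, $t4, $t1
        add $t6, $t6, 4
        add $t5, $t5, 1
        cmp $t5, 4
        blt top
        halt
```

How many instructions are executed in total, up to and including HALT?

26

li $t1, 6 → $t1=6
li $t4, 9 → $t4=9
li $t5, 1 → $t5=1
li $t6, 100 → $t6=100
srl $t1, $t1, 3 → $t1=6>>3=0
lw $t1, 0($t6) → $t1=M[100]=12
add $t4, $t4, $t1 → $t4=9+12=21
add $t6, $t6, 4 → $t6=100+4=104
add $t5, $t5, 1 → $t5=1+1=2
cmp $t5, 4  (cmp 2,4)
blt top: taken
srl $t1, $t1, 3 → $t1=12>>3=1
lw $t1, 0($t6) → $t1=M[104]=12
add $t4, $t4, $t1 → $t4=21+12=33
add $t6, $t6, 4 → $t6=104+4=108
add $t5, $t5, 1 → $t5=2+1=3
cmp $t5, 4  (cmp 3,4)
blt top: taken
srl $t1, $t1, 3 → $t1=12>>3=1
lw $t1, 0($t6) → $t1=M[108]=12
add $t4, $t4, $t1 → $t4=33+12=45
add $t6, $t6, 4 → $t6=108+4=112
add $t5, $t5, 1 → $t5=3+1=4
cmp $t5, 4  (cmp 4,4)
blt top: not taken
halt.
Total executed instructions: 26.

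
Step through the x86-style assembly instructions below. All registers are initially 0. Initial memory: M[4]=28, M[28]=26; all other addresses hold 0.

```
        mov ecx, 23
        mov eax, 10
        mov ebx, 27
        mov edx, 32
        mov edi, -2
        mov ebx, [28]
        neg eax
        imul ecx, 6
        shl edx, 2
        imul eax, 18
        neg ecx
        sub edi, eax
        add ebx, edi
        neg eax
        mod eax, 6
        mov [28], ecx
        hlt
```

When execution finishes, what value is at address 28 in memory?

after mov ecx, 23: ecx=23
after mov eax, 10: eax=10
after mov ebx, 27: ebx=27
after mov edx, 32: edx=32
after mov edi, -2: edi=-2
after mov ebx, [28]: ebx=M[28]=26
after neg eax: eax=-(10)=-10
after imul ecx, 6: ecx=23*6=138
after shl edx, 2: edx=32<<2=128
after imul eax, 18: eax=(-10)*18=-180
after neg ecx: ecx=-(138)=-138
after sub edi, eax: edi=(-2)-(-180)=178
after add ebx, edi: ebx=26+178=204
after neg eax: eax=-(-180)=180
after mod eax, 6: eax=180%6=0
mov [28], ecx → M[28]=-138
halt.

-138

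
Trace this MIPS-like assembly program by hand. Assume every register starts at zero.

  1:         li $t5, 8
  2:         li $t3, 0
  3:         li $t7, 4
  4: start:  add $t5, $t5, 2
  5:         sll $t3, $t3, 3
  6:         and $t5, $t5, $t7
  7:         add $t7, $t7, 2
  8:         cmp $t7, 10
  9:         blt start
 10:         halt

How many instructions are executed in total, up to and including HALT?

$t5=8
$t3=0
$t7=4
$t5=8+2=10
$t3=0<<3=0
$t5=10&4=0
$t7=4+2=6
cmp $t7, 10  (cmp 6,10)
blt start: taken
$t5=0+2=2
$t3=0<<3=0
$t5=2&6=2
$t7=6+2=8
cmp $t7, 10  (cmp 8,10)
blt start: taken
$t5=2+2=4
$t3=0<<3=0
$t5=4&8=0
$t7=8+2=10
cmp $t7, 10  (cmp 10,10)
blt start: not taken
halt.
Total executed instructions: 22.

22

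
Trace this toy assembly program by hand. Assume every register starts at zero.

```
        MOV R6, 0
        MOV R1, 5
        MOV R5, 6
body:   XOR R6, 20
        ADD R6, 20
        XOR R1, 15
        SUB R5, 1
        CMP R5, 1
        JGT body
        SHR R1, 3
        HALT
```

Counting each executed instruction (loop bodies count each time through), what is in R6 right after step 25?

96

after MOV R6, 0: R6=0
after MOV R1, 5: R1=5
after MOV R5, 6: R5=6
after XOR R6, 20: R6=0^20=20
after ADD R6, 20: R6=20+20=40
after XOR R1, 15: R1=5^15=10
after SUB R5, 1: R5=6-1=5
CMP R5, 1  (cmp 5,1)
JGT body: taken
after XOR R6, 20: R6=40^20=60
after ADD R6, 20: R6=60+20=80
after XOR R1, 15: R1=10^15=5
after SUB R5, 1: R5=5-1=4
CMP R5, 1  (cmp 4,1)
JGT body: taken
after XOR R6, 20: R6=80^20=68
after ADD R6, 20: R6=68+20=88
after XOR R1, 15: R1=5^15=10
after SUB R5, 1: R5=4-1=3
CMP R5, 1  (cmp 3,1)
JGT body: taken
after XOR R6, 20: R6=88^20=76
after ADD R6, 20: R6=76+20=96
after XOR R1, 15: R1=10^15=5
after SUB R5, 1: R5=3-1=2
After step 25: R6 = 96.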